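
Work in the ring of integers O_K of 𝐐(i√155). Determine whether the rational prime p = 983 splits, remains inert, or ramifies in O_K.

splits completely

Since -155 ≡ 1 mod 4, the ring of integers is ℤ[(1+√-155)/2] with discriminant -155.
disc(K) = -155 is not divisible by 983; 983 is unramified.
Euler's criterion: (-155)^491 mod 983 = 1. Thus (-155|983) = 1.
d is a quadratic residue mod p, hence 983 splits in O_K.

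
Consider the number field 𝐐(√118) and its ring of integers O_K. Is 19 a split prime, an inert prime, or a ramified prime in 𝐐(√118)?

118 mod 4 = 2, hence disc K = 4·118 = 472 and O_K = ℤ[√118].
Since gcd(19, 472) = 1 the prime 19 does not ramify.
Legendre symbol by Euler's criterion: (118/19) ≡ 118^9 ≡ 1 (mod 19), i.e. (118/19) = 1.
(118/19) = 1, so 19 splits.

splits completely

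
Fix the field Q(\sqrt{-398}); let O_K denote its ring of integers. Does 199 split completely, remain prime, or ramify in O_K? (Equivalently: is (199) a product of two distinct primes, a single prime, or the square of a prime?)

ramified

Since -398 ≢ 1 mod 4, the ring of integers is ℤ[√-398] with discriminant 4·(-398) = -1592.
Ramification test: 199 | -1592. The prime 199 ramifies in K.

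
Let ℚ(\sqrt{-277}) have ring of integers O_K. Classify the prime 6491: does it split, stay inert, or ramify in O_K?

d = -277 ≡ 3 (mod 4), so O_K = ℤ[√-277] and disc(K) = 4d = -1108.
disc(K) = -1108 is not divisible by 6491; 6491 is unramified.
Legendre symbol by Euler's criterion: (-277/6491) ≡ (-277)^3245 ≡ 6490 (mod 6491), i.e. (-277/6491) = -1.
d is a non-residue mod p, hence 6491 remains inert in O_K.

p is inert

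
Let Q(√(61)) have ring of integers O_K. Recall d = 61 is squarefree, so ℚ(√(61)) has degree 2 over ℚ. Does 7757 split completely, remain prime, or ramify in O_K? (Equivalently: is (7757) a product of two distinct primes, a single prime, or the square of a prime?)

Since 61 ≡ 1 mod 4, the ring of integers is ℤ[(1+√61)/2] with discriminant 61.
disc(K) = 61 is not divisible by 7757; 7757 is unramified.
(61/7757) = 61^3878 mod 7757 = 7756, giving Legendre symbol -1.
d is a non-residue mod p, hence 7757 remains inert in O_K.

remains prime (inert)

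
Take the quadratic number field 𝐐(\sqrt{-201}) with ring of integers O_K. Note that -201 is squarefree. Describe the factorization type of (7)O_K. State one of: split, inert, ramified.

-201 mod 4 = 3, hence disc K = 4·(-201) = -804 and O_K = ℤ[√-201].
disc(K) = -804 is not divisible by 7; 7 is unramified.
Euler's criterion: (-201)^3 mod 7 = 1. Thus (-201|7) = 1.
d is a quadratic residue mod p, hence 7 splits in O_K.

7 splits in O_K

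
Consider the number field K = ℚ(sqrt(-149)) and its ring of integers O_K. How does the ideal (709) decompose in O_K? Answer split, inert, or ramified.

p splits

Since -149 ≢ 1 mod 4, the ring of integers is ℤ[√-149] with discriminant 4·(-149) = -596.
709 ∤ -596, so 709 is unramified.
Euler's criterion: (-149)^354 mod 709 = 1. Thus (-149|709) = 1.
(-149/709) = 1, so 709 splits.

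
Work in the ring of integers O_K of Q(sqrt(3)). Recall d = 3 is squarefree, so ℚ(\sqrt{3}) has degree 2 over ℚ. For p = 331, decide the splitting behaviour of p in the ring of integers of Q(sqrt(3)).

Since 3 ≢ 1 mod 4, the ring of integers is ℤ[√3] with discriminant 4·3 = 12.
Since gcd(331, 12) = 1 the prime 331 does not ramify.
Euler's criterion: 3^165 mod 331 = 330. Thus (3|331) = -1.
(3/331) = -1, so 331 is inert.

inert — (331) stays prime in O_K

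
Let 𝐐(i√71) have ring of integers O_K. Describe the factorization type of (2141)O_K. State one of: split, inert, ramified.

p is inert

Since -71 ≡ 1 mod 4, the ring of integers is ℤ[(1+√-71)/2] with discriminant -71.
disc(K) = -71 is not divisible by 2141; 2141 is unramified.
(-71/2141) = 2070^1070 mod 2141 = 2140, giving Legendre symbol -1.
(-71/2141) = -1, so 2141 is inert.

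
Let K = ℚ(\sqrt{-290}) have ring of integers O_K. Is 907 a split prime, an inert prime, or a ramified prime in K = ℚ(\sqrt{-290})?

d = -290 ≡ 2 (mod 4), so O_K = ℤ[√-290] and disc(K) = 4d = -1160.
disc(K) = -1160 is not divisible by 907; 907 is unramified.
Compute (-290/907) via Euler: 617^((907-1)/2) mod 907 = 1, so (-290/907) = 1.
(-290/907) = 1, so 907 splits.

p splits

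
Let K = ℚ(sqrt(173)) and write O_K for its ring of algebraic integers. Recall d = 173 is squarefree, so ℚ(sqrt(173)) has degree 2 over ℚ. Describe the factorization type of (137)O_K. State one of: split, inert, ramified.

splits completely

Since 173 ≡ 1 mod 4, the ring of integers is ℤ[(1+√173)/2] with discriminant 173.
disc(K) = 173 is not divisible by 137; 137 is unramified.
Legendre symbol by Euler's criterion: (173/137) ≡ 173^68 ≡ 1 (mod 137), i.e. (173/137) = 1.
d is a quadratic residue mod p, hence 137 splits in O_K.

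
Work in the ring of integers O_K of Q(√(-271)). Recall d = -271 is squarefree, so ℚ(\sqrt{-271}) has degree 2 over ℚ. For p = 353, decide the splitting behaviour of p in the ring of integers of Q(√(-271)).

353 splits in O_K

Since -271 ≡ 1 mod 4, the ring of integers is ℤ[(1+√-271)/2] with discriminant -271.
disc(K) = -271 is not divisible by 353; 353 is unramified.
Compute (-271/353) via Euler: 82^((353-1)/2) mod 353 = 1, so (-271/353) = 1.
d is a quadratic residue mod p, hence 353 splits in O_K.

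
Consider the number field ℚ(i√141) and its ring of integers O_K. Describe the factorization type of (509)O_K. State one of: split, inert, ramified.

split

Since -141 ≢ 1 mod 4, the ring of integers is ℤ[√-141] with discriminant 4·(-141) = -564.
disc(K) = -564 is not divisible by 509; 509 is unramified.
Compute (-141/509) via Euler: 368^((509-1)/2) mod 509 = 1, so (-141/509) = 1.
d is a quadratic residue mod p, hence 509 splits in O_K.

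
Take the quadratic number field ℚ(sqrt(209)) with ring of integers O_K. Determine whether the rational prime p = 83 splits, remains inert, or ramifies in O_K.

d = 209 ≡ 1 (mod 4), so O_K = ℤ[(1+√209)/2] and disc(K) = d = 209.
disc(K) = 209 is not divisible by 83; 83 is unramified.
(209/83) = 43^41 mod 83 = 82, giving Legendre symbol -1.
d is a non-residue mod p, hence 83 remains inert in O_K.

remains prime (inert)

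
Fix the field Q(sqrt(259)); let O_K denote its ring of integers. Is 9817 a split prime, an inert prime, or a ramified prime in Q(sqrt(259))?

Since 259 ≢ 1 mod 4, the ring of integers is ℤ[√259] with discriminant 4·259 = 1036.
Since gcd(9817, 1036) = 1 the prime 9817 does not ramify.
Legendre symbol by Euler's criterion: (259/9817) ≡ 259^4908 ≡ 9816 (mod 9817), i.e. (259/9817) = -1.
Legendre symbol -1 ⇒ 9817 is inert.

9817 remains inert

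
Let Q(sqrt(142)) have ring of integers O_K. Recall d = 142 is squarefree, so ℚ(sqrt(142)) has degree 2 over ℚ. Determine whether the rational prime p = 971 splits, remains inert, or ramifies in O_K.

split

Since 142 ≢ 1 mod 4, the ring of integers is ℤ[√142] with discriminant 4·142 = 568.
disc(K) = 568 is not divisible by 971; 971 is unramified.
Euler's criterion: 142^485 mod 971 = 1. Thus (142|971) = 1.
Legendre symbol 1 ⇒ 971 is split.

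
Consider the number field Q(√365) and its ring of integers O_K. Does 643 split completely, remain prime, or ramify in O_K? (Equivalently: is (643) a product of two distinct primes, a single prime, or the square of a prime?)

d = 365 ≡ 1 (mod 4), so O_K = ℤ[(1+√365)/2] and disc(K) = d = 365.
disc(K) = 365 is not divisible by 643; 643 is unramified.
Compute (365/643) via Euler: 365^((643-1)/2) mod 643 = 1, so (365/643) = 1.
(365/643) = 1, so 643 splits.

split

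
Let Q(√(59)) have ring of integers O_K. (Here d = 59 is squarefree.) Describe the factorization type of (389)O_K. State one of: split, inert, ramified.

d = 59 ≡ 3 (mod 4), so O_K = ℤ[√59] and disc(K) = 4d = 236.
disc(K) = 236 is not divisible by 389; 389 is unramified.
Compute (59/389) via Euler: 59^((389-1)/2) mod 389 = 1, so (59/389) = 1.
d is a quadratic residue mod p, hence 389 splits in O_K.

split — (389) = 𝔭₁𝔭₂ with 𝔭₁ ≠ 𝔭₂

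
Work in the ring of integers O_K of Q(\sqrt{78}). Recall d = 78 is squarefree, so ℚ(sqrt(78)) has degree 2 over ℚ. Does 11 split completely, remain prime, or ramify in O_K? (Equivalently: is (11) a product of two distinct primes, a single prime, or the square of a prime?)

splits completely

Since 78 ≢ 1 mod 4, the ring of integers is ℤ[√78] with discriminant 4·78 = 312.
Since gcd(11, 312) = 1 the prime 11 does not ramify.
Legendre symbol by Euler's criterion: (78/11) ≡ 78^5 ≡ 1 (mod 11), i.e. (78/11) = 1.
(78/11) = 1, so 11 splits.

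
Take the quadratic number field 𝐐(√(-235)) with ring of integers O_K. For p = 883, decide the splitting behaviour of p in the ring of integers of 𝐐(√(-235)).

-235 mod 4 = 1, hence disc K = -235 and O_K = ℤ[(1+√-235)/2].
883 ∤ -235, so 883 is unramified.
Compute (-235/883) via Euler: 648^((883-1)/2) mod 883 = 882, so (-235/883) = -1.
(-235/883) = -1, so 883 is inert.

inert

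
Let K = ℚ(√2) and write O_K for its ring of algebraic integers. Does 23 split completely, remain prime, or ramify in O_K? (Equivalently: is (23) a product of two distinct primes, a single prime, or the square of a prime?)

2 mod 4 = 2, hence disc K = 4·2 = 8 and O_K = ℤ[√2].
23 ∤ 8, so 23 is unramified.
Compute (2/23) via Euler: 2^((23-1)/2) mod 23 = 1, so (2/23) = 1.
Legendre symbol 1 ⇒ 23 is split.

split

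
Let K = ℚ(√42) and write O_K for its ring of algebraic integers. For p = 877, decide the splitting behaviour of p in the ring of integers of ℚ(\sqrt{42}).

inert

42 mod 4 = 2, hence disc K = 4·42 = 168 and O_K = ℤ[√42].
Since gcd(877, 168) = 1 the prime 877 does not ramify.
Legendre symbol by Euler's criterion: (42/877) ≡ 42^438 ≡ 876 (mod 877), i.e. (42/877) = -1.
Legendre symbol -1 ⇒ 877 is inert.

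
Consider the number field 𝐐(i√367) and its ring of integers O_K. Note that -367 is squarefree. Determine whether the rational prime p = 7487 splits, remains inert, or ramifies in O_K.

-367 mod 4 = 1, hence disc K = -367 and O_K = ℤ[(1+√-367)/2].
disc(K) = -367 is not divisible by 7487; 7487 is unramified.
Euler's criterion: (-367)^3743 mod 7487 = 7486. Thus (-367|7487) = -1.
d is a non-residue mod p, hence 7487 remains inert in O_K.

p is inert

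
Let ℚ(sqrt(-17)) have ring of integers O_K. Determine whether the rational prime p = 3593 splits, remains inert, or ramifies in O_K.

inert — (3593) stays prime in O_K

-17 mod 4 = 3, hence disc K = 4·(-17) = -68 and O_K = ℤ[√-17].
disc(K) = -68 is not divisible by 3593; 3593 is unramified.
Euler's criterion: (-17)^1796 mod 3593 = 3592. Thus (-17|3593) = -1.
d is a non-residue mod p, hence 3593 remains inert in O_K.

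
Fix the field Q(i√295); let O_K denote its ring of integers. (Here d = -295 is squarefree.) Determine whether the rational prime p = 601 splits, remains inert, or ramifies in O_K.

Since -295 ≡ 1 mod 4, the ring of integers is ℤ[(1+√-295)/2] with discriminant -295.
601 ∤ -295, so 601 is unramified.
Compute (-295/601) via Euler: 306^((601-1)/2) mod 601 = 600, so (-295/601) = -1.
d is a non-residue mod p, hence 601 remains inert in O_K.

inert — (601) stays prime in O_K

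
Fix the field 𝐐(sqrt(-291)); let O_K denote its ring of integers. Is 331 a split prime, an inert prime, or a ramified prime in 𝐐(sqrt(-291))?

d = -291 ≡ 1 (mod 4), so O_K = ℤ[(1+√-291)/2] and disc(K) = d = -291.
Since gcd(331, -291) = 1 the prime 331 does not ramify.
Euler's criterion: (-291)^165 mod 331 = 330. Thus (-291|331) = -1.
Legendre symbol -1 ⇒ 331 is inert.

remains prime (inert)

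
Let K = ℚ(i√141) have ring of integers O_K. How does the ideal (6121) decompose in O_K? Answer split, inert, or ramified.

6121 remains inert

d = -141 ≡ 3 (mod 4), so O_K = ℤ[√-141] and disc(K) = 4d = -564.
disc(K) = -564 is not divisible by 6121; 6121 is unramified.
(-141/6121) = 5980^3060 mod 6121 = 6120, giving Legendre symbol -1.
Legendre symbol -1 ⇒ 6121 is inert.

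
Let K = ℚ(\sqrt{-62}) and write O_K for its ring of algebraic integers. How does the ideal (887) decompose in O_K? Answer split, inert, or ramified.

Since -62 ≢ 1 mod 4, the ring of integers is ℤ[√-62] with discriminant 4·(-62) = -248.
disc(K) = -248 is not divisible by 887; 887 is unramified.
Euler's criterion: (-62)^443 mod 887 = 1. Thus (-62|887) = 1.
d is a quadratic residue mod p, hence 887 splits in O_K.

splits completely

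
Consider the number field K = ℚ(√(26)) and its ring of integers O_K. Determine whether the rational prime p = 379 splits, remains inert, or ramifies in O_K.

Since 26 ≢ 1 mod 4, the ring of integers is ℤ[√26] with discriminant 4·26 = 104.
379 ∤ 104, so 379 is unramified.
Legendre symbol by Euler's criterion: (26/379) ≡ 26^189 ≡ 1 (mod 379), i.e. (26/379) = 1.
(26/379) = 1, so 379 splits.

splits completely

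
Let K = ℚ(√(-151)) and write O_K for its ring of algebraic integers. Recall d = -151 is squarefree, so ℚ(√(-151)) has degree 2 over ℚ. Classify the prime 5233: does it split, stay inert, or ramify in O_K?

splits completely

-151 mod 4 = 1, hence disc K = -151 and O_K = ℤ[(1+√-151)/2].
disc(K) = -151 is not divisible by 5233; 5233 is unramified.
Euler's criterion: (-151)^2616 mod 5233 = 1. Thus (-151|5233) = 1.
d is a quadratic residue mod p, hence 5233 splits in O_K.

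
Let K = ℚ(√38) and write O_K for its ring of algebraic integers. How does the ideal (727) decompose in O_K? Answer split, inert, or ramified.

inert — (727) stays prime in O_K

Since 38 ≢ 1 mod 4, the ring of integers is ℤ[√38] with discriminant 4·38 = 152.
disc(K) = 152 is not divisible by 727; 727 is unramified.
Euler's criterion: 38^363 mod 727 = 726. Thus (38|727) = -1.
(38/727) = -1, so 727 is inert.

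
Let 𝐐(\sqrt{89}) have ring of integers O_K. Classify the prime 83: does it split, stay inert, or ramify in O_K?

inert — (83) stays prime in O_K

d = 89 ≡ 1 (mod 4), so O_K = ℤ[(1+√89)/2] and disc(K) = d = 89.
disc(K) = 89 is not divisible by 83; 83 is unramified.
Euler's criterion: 89^41 mod 83 = 82. Thus (89|83) = -1.
Legendre symbol -1 ⇒ 83 is inert.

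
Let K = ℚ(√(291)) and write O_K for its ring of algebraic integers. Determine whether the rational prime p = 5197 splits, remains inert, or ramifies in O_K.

Since 291 ≢ 1 mod 4, the ring of integers is ℤ[√291] with discriminant 4·291 = 1164.
5197 ∤ 1164, so 5197 is unramified.
Euler's criterion: 291^2598 mod 5197 = 5196. Thus (291|5197) = -1.
d is a non-residue mod p, hence 5197 remains inert in O_K.

remains prime (inert)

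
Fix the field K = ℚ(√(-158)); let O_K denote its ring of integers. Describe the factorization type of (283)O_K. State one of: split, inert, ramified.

d = -158 ≡ 2 (mod 4), so O_K = ℤ[√-158] and disc(K) = 4d = -632.
Since gcd(283, -632) = 1 the prime 283 does not ramify.
Compute (-158/283) via Euler: 125^((283-1)/2) mod 283 = 282, so (-158/283) = -1.
(-158/283) = -1, so 283 is inert.

inert — (283) stays prime in O_K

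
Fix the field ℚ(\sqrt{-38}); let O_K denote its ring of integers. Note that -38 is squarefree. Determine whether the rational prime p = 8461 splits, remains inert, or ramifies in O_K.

Since -38 ≢ 1 mod 4, the ring of integers is ℤ[√-38] with discriminant 4·(-38) = -152.
Since gcd(8461, -152) = 1 the prime 8461 does not ramify.
Compute (-38/8461) via Euler: 8423^((8461-1)/2) mod 8461 = 8460, so (-38/8461) = -1.
d is a non-residue mod p, hence 8461 remains inert in O_K.

inert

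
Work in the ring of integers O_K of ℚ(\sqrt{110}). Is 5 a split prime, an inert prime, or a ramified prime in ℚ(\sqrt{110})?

5 is ramified

d = 110 ≡ 2 (mod 4), so O_K = ℤ[√110] and disc(K) = 4d = 440.
5 divides disc(K) = 440, so 5 ramifies.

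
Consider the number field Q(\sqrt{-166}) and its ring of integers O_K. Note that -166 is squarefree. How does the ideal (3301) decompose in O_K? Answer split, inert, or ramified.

remains prime (inert)

d = -166 ≡ 2 (mod 4), so O_K = ℤ[√-166] and disc(K) = 4d = -664.
3301 ∤ -664, so 3301 is unramified.
Legendre symbol by Euler's criterion: (-166/3301) ≡ (-166)^1650 ≡ 3300 (mod 3301), i.e. (-166/3301) = -1.
d is a non-residue mod p, hence 3301 remains inert in O_K.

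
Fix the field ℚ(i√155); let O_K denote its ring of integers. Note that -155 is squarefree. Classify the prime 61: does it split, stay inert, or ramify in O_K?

remains prime (inert)

d = -155 ≡ 1 (mod 4), so O_K = ℤ[(1+√-155)/2] and disc(K) = d = -155.
Since gcd(61, -155) = 1 the prime 61 does not ramify.
Euler's criterion: (-155)^30 mod 61 = 60. Thus (-155|61) = -1.
Legendre symbol -1 ⇒ 61 is inert.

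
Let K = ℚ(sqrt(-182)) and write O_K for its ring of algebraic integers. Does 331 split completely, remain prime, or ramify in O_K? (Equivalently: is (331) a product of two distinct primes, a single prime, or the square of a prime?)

p splits

-182 mod 4 = 2, hence disc K = 4·(-182) = -728 and O_K = ℤ[√-182].
Since gcd(331, -728) = 1 the prime 331 does not ramify.
Compute (-182/331) via Euler: 149^((331-1)/2) mod 331 = 1, so (-182/331) = 1.
Legendre symbol 1 ⇒ 331 is split.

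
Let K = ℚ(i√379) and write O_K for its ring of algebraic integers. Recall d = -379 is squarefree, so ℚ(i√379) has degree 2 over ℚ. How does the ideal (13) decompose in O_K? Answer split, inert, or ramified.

d = -379 ≡ 1 (mod 4), so O_K = ℤ[(1+√-379)/2] and disc(K) = d = -379.
Since gcd(13, -379) = 1 the prime 13 does not ramify.
Legendre symbol by Euler's criterion: (-379/13) ≡ (-379)^6 ≡ 12 (mod 13), i.e. (-379/13) = -1.
(-379/13) = -1, so 13 is inert.

13 remains inert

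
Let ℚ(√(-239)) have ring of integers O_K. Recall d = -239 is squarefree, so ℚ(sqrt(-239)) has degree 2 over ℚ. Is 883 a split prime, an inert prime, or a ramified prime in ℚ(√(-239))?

splits completely

d = -239 ≡ 1 (mod 4), so O_K = ℤ[(1+√-239)/2] and disc(K) = d = -239.
Since gcd(883, -239) = 1 the prime 883 does not ramify.
(-239/883) = 644^441 mod 883 = 1, giving Legendre symbol 1.
(-239/883) = 1, so 883 splits.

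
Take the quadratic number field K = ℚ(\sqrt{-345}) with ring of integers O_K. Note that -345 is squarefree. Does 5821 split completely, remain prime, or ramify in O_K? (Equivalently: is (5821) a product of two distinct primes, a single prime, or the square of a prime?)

p splits

d = -345 ≡ 3 (mod 4), so O_K = ℤ[√-345] and disc(K) = 4d = -1380.
disc(K) = -1380 is not divisible by 5821; 5821 is unramified.
Compute (-345/5821) via Euler: 5476^((5821-1)/2) mod 5821 = 1, so (-345/5821) = 1.
d is a quadratic residue mod p, hence 5821 splits in O_K.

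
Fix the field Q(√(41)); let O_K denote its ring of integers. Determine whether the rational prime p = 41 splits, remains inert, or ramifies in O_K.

d = 41 ≡ 1 (mod 4), so O_K = ℤ[(1+√41)/2] and disc(K) = d = 41.
Ramification test: 41 | 41. The prime 41 ramifies in K.

41 is ramified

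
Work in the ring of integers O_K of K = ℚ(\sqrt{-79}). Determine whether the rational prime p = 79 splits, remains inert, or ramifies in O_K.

Since -79 ≡ 1 mod 4, the ring of integers is ℤ[(1+√-79)/2] with discriminant -79.
79 divides disc(K) = -79, so 79 ramifies.

79 is ramified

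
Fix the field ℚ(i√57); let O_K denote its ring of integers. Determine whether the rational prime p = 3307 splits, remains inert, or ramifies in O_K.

inert

Since -57 ≢ 1 mod 4, the ring of integers is ℤ[√-57] with discriminant 4·(-57) = -228.
3307 ∤ -228, so 3307 is unramified.
Compute (-57/3307) via Euler: 3250^((3307-1)/2) mod 3307 = 3306, so (-57/3307) = -1.
(-57/3307) = -1, so 3307 is inert.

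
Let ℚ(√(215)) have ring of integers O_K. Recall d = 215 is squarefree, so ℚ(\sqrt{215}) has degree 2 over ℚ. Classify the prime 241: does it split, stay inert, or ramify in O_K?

d = 215 ≡ 3 (mod 4), so O_K = ℤ[√215] and disc(K) = 4d = 860.
Since gcd(241, 860) = 1 the prime 241 does not ramify.
(215/241) = 215^120 mod 241 = 240, giving Legendre symbol -1.
Legendre symbol -1 ⇒ 241 is inert.

remains prime (inert)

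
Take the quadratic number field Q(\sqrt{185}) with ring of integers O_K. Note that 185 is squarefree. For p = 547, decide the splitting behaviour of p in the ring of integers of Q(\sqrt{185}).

185 mod 4 = 1, hence disc K = 185 and O_K = ℤ[(1+√185)/2].
547 ∤ 185, so 547 is unramified.
Euler's criterion: 185^273 mod 547 = 1. Thus (185|547) = 1.
Legendre symbol 1 ⇒ 547 is split.

split — (547) = 𝔭₁𝔭₂ with 𝔭₁ ≠ 𝔭₂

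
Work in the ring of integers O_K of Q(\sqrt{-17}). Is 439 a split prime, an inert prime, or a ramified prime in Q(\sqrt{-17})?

split

-17 mod 4 = 3, hence disc K = 4·(-17) = -68 and O_K = ℤ[√-17].
disc(K) = -68 is not divisible by 439; 439 is unramified.
Euler's criterion: (-17)^219 mod 439 = 1. Thus (-17|439) = 1.
(-17/439) = 1, so 439 splits.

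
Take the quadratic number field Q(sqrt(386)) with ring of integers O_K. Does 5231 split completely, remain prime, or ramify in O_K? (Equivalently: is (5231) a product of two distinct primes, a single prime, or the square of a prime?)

inert — (5231) stays prime in O_K

d = 386 ≡ 2 (mod 4), so O_K = ℤ[√386] and disc(K) = 4d = 1544.
Since gcd(5231, 1544) = 1 the prime 5231 does not ramify.
(386/5231) = 386^2615 mod 5231 = 5230, giving Legendre symbol -1.
(386/5231) = -1, so 5231 is inert.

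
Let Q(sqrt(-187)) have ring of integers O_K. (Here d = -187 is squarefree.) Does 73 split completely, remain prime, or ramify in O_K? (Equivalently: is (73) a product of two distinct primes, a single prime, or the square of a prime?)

split — (73) = 𝔭₁𝔭₂ with 𝔭₁ ≠ 𝔭₂

-187 mod 4 = 1, hence disc K = -187 and O_K = ℤ[(1+√-187)/2].
disc(K) = -187 is not divisible by 73; 73 is unramified.
Euler's criterion: (-187)^36 mod 73 = 1. Thus (-187|73) = 1.
(-187/73) = 1, so 73 splits.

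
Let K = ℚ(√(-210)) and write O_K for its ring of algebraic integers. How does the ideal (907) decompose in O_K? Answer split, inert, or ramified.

inert — (907) stays prime in O_K

Since -210 ≢ 1 mod 4, the ring of integers is ℤ[√-210] with discriminant 4·(-210) = -840.
907 ∤ -840, so 907 is unramified.
(-210/907) = 697^453 mod 907 = 906, giving Legendre symbol -1.
(-210/907) = -1, so 907 is inert.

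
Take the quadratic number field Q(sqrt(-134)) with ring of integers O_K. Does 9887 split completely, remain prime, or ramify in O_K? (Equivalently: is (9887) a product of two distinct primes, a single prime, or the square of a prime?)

-134 mod 4 = 2, hence disc K = 4·(-134) = -536 and O_K = ℤ[√-134].
Since gcd(9887, -536) = 1 the prime 9887 does not ramify.
(-134/9887) = 9753^4943 mod 9887 = 9886, giving Legendre symbol -1.
d is a non-residue mod p, hence 9887 remains inert in O_K.

9887 remains inert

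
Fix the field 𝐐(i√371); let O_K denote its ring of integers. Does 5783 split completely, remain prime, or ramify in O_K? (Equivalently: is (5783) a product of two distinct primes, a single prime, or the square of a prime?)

d = -371 ≡ 1 (mod 4), so O_K = ℤ[(1+√-371)/2] and disc(K) = d = -371.
Since gcd(5783, -371) = 1 the prime 5783 does not ramify.
(-371/5783) = 5412^2891 mod 5783 = 1, giving Legendre symbol 1.
(-371/5783) = 1, so 5783 splits.

5783 splits in O_K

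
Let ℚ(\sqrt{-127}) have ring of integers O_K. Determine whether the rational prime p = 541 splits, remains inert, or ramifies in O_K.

d = -127 ≡ 1 (mod 4), so O_K = ℤ[(1+√-127)/2] and disc(K) = d = -127.
Since gcd(541, -127) = 1 the prime 541 does not ramify.
Compute (-127/541) via Euler: 414^((541-1)/2) mod 541 = 540, so (-127/541) = -1.
d is a non-residue mod p, hence 541 remains inert in O_K.

p is inert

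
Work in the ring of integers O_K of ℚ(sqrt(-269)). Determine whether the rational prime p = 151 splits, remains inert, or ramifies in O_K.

Since -269 ≢ 1 mod 4, the ring of integers is ℤ[√-269] with discriminant 4·(-269) = -1076.
151 ∤ -1076, so 151 is unramified.
Compute (-269/151) via Euler: 33^((151-1)/2) mod 151 = 150, so (-269/151) = -1.
d is a non-residue mod p, hence 151 remains inert in O_K.

remains prime (inert)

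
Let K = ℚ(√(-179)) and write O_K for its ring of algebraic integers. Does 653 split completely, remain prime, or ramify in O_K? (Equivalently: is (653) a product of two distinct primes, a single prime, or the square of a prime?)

-179 mod 4 = 1, hence disc K = -179 and O_K = ℤ[(1+√-179)/2].
disc(K) = -179 is not divisible by 653; 653 is unramified.
Compute (-179/653) via Euler: 474^((653-1)/2) mod 653 = 1, so (-179/653) = 1.
Legendre symbol 1 ⇒ 653 is split.

split — (653) = 𝔭₁𝔭₂ with 𝔭₁ ≠ 𝔭₂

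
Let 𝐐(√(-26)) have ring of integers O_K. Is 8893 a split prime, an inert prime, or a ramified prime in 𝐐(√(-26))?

inert — (8893) stays prime in O_K

-26 mod 4 = 2, hence disc K = 4·(-26) = -104 and O_K = ℤ[√-26].
Since gcd(8893, -104) = 1 the prime 8893 does not ramify.
Compute (-26/8893) via Euler: 8867^((8893-1)/2) mod 8893 = 8892, so (-26/8893) = -1.
d is a non-residue mod p, hence 8893 remains inert in O_K.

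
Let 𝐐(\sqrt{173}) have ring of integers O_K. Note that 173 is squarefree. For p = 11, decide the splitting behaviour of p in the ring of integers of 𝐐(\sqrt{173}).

p is inert

173 mod 4 = 1, hence disc K = 173 and O_K = ℤ[(1+√173)/2].
11 ∤ 173, so 11 is unramified.
(173/11) = 8^5 mod 11 = 10, giving Legendre symbol -1.
(173/11) = -1, so 11 is inert.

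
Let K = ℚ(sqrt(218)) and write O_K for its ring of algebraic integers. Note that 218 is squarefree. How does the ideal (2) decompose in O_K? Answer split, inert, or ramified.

Since 218 ≢ 1 mod 4, the ring of integers is ℤ[√218] with discriminant 4·218 = 872.
disc(K) = 872 = 2·436, so p = 2 is ramified.

2 is ramified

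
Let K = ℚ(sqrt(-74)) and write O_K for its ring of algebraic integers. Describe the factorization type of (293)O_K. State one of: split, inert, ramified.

-74 mod 4 = 2, hence disc K = 4·(-74) = -296 and O_K = ℤ[√-74].
293 ∤ -296, so 293 is unramified.
Compute (-74/293) via Euler: 219^((293-1)/2) mod 293 = 292, so (-74/293) = -1.
(-74/293) = -1, so 293 is inert.

inert — (293) stays prime in O_K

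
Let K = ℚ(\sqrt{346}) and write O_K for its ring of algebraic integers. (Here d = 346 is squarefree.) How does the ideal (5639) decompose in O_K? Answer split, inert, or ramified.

inert — (5639) stays prime in O_K

Since 346 ≢ 1 mod 4, the ring of integers is ℤ[√346] with discriminant 4·346 = 1384.
disc(K) = 1384 is not divisible by 5639; 5639 is unramified.
Euler's criterion: 346^2819 mod 5639 = 5638. Thus (346|5639) = -1.
d is a non-residue mod p, hence 5639 remains inert in O_K.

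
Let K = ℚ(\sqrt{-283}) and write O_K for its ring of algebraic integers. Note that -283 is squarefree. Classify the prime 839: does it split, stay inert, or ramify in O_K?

Since -283 ≡ 1 mod 4, the ring of integers is ℤ[(1+√-283)/2] with discriminant -283.
Since gcd(839, -283) = 1 the prime 839 does not ramify.
(-283/839) = 556^419 mod 839 = 838, giving Legendre symbol -1.
Legendre symbol -1 ⇒ 839 is inert.

remains prime (inert)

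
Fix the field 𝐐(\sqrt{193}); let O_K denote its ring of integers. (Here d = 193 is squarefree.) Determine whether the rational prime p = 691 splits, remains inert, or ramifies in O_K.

d = 193 ≡ 1 (mod 4), so O_K = ℤ[(1+√193)/2] and disc(K) = d = 193.
Since gcd(691, 193) = 1 the prime 691 does not ramify.
(193/691) = 193^345 mod 691 = 1, giving Legendre symbol 1.
d is a quadratic residue mod p, hence 691 splits in O_K.

split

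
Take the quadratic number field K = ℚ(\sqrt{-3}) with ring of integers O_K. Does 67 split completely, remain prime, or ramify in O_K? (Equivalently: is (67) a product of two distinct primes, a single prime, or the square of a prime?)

splits completely

Since -3 ≡ 1 mod 4, the ring of integers is ℤ[(1+√-3)/2] with discriminant -3.
disc(K) = -3 is not divisible by 67; 67 is unramified.
Euler's criterion: (-3)^33 mod 67 = 1. Thus (-3|67) = 1.
Legendre symbol 1 ⇒ 67 is split.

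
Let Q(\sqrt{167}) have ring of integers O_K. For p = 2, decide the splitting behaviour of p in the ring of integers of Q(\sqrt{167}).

2 is ramified

d = 167 ≡ 3 (mod 4), so O_K = ℤ[√167] and disc(K) = 4d = 668.
Ramification test: 2 | 668. The prime 2 ramifies in K.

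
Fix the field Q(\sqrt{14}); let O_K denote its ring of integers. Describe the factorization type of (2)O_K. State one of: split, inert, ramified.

p ramifies

d = 14 ≡ 2 (mod 4), so O_K = ℤ[√14] and disc(K) = 4d = 56.
disc(K) = 56 = 2·28, so p = 2 is ramified.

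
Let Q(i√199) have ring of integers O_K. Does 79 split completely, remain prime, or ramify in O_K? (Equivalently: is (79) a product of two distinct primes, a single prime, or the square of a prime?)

d = -199 ≡ 1 (mod 4), so O_K = ℤ[(1+√-199)/2] and disc(K) = d = -199.
79 ∤ -199, so 79 is unramified.
Compute (-199/79) via Euler: 38^((79-1)/2) mod 79 = 1, so (-199/79) = 1.
(-199/79) = 1, so 79 splits.

splits completely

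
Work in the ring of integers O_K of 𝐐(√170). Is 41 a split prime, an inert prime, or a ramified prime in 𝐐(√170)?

170 mod 4 = 2, hence disc K = 4·170 = 680 and O_K = ℤ[√170].
disc(K) = 680 is not divisible by 41; 41 is unramified.
Euler's criterion: 170^20 mod 41 = 40. Thus (170|41) = -1.
(170/41) = -1, so 41 is inert.

p is inert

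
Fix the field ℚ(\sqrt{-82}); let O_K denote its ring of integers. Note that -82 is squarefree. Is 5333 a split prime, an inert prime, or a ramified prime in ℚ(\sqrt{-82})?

-82 mod 4 = 2, hence disc K = 4·(-82) = -328 and O_K = ℤ[√-82].
disc(K) = -328 is not divisible by 5333; 5333 is unramified.
Compute (-82/5333) via Euler: 5251^((5333-1)/2) mod 5333 = 1, so (-82/5333) = 1.
d is a quadratic residue mod p, hence 5333 splits in O_K.

split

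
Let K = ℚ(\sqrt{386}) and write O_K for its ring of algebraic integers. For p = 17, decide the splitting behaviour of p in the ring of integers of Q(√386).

386 mod 4 = 2, hence disc K = 4·386 = 1544 and O_K = ℤ[√386].
Since gcd(17, 1544) = 1 the prime 17 does not ramify.
Legendre symbol by Euler's criterion: (386/17) ≡ 386^8 ≡ 16 (mod 17), i.e. (386/17) = -1.
Legendre symbol -1 ⇒ 17 is inert.

remains prime (inert)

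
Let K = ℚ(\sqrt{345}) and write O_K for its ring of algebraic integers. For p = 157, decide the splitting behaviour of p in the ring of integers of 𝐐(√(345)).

Since 345 ≡ 1 mod 4, the ring of integers is ℤ[(1+√345)/2] with discriminant 345.
Since gcd(157, 345) = 1 the prime 157 does not ramify.
Euler's criterion: 345^78 mod 157 = 1. Thus (345|157) = 1.
d is a quadratic residue mod p, hence 157 splits in O_K.

split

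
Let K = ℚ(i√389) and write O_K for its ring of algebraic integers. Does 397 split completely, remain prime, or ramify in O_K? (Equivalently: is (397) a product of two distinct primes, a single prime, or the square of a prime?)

Since -389 ≢ 1 mod 4, the ring of integers is ℤ[√-389] with discriminant 4·(-389) = -1556.
Since gcd(397, -1556) = 1 the prime 397 does not ramify.
Legendre symbol by Euler's criterion: (-389/397) ≡ (-389)^198 ≡ 396 (mod 397), i.e. (-389/397) = -1.
Legendre symbol -1 ⇒ 397 is inert.

inert — (397) stays prime in O_K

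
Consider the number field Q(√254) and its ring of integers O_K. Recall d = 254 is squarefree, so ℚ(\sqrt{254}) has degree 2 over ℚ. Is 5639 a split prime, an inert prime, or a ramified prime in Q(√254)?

254 mod 4 = 2, hence disc K = 4·254 = 1016 and O_K = ℤ[√254].
5639 ∤ 1016, so 5639 is unramified.
Legendre symbol by Euler's criterion: (254/5639) ≡ 254^2819 ≡ 1 (mod 5639), i.e. (254/5639) = 1.
(254/5639) = 1, so 5639 splits.

p splits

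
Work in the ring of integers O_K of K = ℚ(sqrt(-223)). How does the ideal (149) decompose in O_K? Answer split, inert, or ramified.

d = -223 ≡ 1 (mod 4), so O_K = ℤ[(1+√-223)/2] and disc(K) = d = -223.
149 ∤ -223, so 149 is unramified.
Compute (-223/149) via Euler: 75^((149-1)/2) mod 149 = 148, so (-223/149) = -1.
(-223/149) = -1, so 149 is inert.

149 remains inert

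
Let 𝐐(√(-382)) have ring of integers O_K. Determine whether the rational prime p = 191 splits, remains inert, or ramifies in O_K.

Since -382 ≢ 1 mod 4, the ring of integers is ℤ[√-382] with discriminant 4·(-382) = -1528.
disc(K) = -1528 = 191·(-8), so p = 191 is ramified.

ramified — (191) = 𝔭²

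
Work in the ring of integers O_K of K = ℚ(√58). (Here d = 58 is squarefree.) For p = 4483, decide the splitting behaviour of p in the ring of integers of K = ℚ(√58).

4483 splits in O_K

58 mod 4 = 2, hence disc K = 4·58 = 232 and O_K = ℤ[√58].
4483 ∤ 232, so 4483 is unramified.
Compute (58/4483) via Euler: 58^((4483-1)/2) mod 4483 = 1, so (58/4483) = 1.
Legendre symbol 1 ⇒ 4483 is split.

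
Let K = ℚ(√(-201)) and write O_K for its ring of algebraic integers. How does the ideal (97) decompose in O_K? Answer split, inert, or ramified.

d = -201 ≡ 3 (mod 4), so O_K = ℤ[√-201] and disc(K) = 4d = -804.
97 ∤ -804, so 97 is unramified.
(-201/97) = 90^48 mod 97 = 96, giving Legendre symbol -1.
d is a non-residue mod p, hence 97 remains inert in O_K.

97 remains inert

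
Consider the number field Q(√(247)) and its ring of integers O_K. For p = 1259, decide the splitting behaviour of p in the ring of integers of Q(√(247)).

247 mod 4 = 3, hence disc K = 4·247 = 988 and O_K = ℤ[√247].
Since gcd(1259, 988) = 1 the prime 1259 does not ramify.
Euler's criterion: 247^629 mod 1259 = 1. Thus (247|1259) = 1.
d is a quadratic residue mod p, hence 1259 splits in O_K.

1259 splits in O_K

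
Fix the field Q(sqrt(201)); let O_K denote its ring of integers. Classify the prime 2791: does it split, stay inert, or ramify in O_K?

p is inert

201 mod 4 = 1, hence disc K = 201 and O_K = ℤ[(1+√201)/2].
Since gcd(2791, 201) = 1 the prime 2791 does not ramify.
Legendre symbol by Euler's criterion: (201/2791) ≡ 201^1395 ≡ 2790 (mod 2791), i.e. (201/2791) = -1.
Legendre symbol -1 ⇒ 2791 is inert.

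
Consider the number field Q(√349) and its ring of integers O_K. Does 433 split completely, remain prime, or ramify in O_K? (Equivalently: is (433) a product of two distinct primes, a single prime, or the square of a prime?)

remains prime (inert)

d = 349 ≡ 1 (mod 4), so O_K = ℤ[(1+√349)/2] and disc(K) = d = 349.
disc(K) = 349 is not divisible by 433; 433 is unramified.
(349/433) = 349^216 mod 433 = 432, giving Legendre symbol -1.
(349/433) = -1, so 433 is inert.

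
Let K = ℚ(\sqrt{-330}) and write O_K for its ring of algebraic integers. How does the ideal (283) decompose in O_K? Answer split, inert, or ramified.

d = -330 ≡ 2 (mod 4), so O_K = ℤ[√-330] and disc(K) = 4d = -1320.
283 ∤ -1320, so 283 is unramified.
Compute (-330/283) via Euler: 236^((283-1)/2) mod 283 = 1, so (-330/283) = 1.
(-330/283) = 1, so 283 splits.

split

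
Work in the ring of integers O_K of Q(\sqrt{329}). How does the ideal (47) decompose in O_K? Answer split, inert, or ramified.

p ramifies

Since 329 ≡ 1 mod 4, the ring of integers is ℤ[(1+√329)/2] with discriminant 329.
disc(K) = 329 = 47·7, so p = 47 is ramified.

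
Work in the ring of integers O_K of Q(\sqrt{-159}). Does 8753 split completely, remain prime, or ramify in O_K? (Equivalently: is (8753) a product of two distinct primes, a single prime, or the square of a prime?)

split

d = -159 ≡ 1 (mod 4), so O_K = ℤ[(1+√-159)/2] and disc(K) = d = -159.
Since gcd(8753, -159) = 1 the prime 8753 does not ramify.
(-159/8753) = 8594^4376 mod 8753 = 1, giving Legendre symbol 1.
d is a quadratic residue mod p, hence 8753 splits in O_K.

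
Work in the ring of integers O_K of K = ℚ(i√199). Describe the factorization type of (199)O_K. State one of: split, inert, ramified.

ramified

d = -199 ≡ 1 (mod 4), so O_K = ℤ[(1+√-199)/2] and disc(K) = d = -199.
Ramification test: 199 | -199. The prime 199 ramifies in K.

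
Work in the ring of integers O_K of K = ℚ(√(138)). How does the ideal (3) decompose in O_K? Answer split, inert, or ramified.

d = 138 ≡ 2 (mod 4), so O_K = ℤ[√138] and disc(K) = 4d = 552.
Ramification test: 3 | 552. The prime 3 ramifies in K.

ramifies in O_K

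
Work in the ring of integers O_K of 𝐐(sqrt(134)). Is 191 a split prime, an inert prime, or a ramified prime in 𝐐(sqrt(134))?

d = 134 ≡ 2 (mod 4), so O_K = ℤ[√134] and disc(K) = 4d = 536.
disc(K) = 536 is not divisible by 191; 191 is unramified.
Legendre symbol by Euler's criterion: (134/191) ≡ 134^95 ≡ 1 (mod 191), i.e. (134/191) = 1.
d is a quadratic residue mod p, hence 191 splits in O_K.

split — (191) = 𝔭₁𝔭₂ with 𝔭₁ ≠ 𝔭₂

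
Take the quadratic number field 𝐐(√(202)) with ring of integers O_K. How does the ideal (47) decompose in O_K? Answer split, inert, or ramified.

202 mod 4 = 2, hence disc K = 4·202 = 808 and O_K = ℤ[√202].
Since gcd(47, 808) = 1 the prime 47 does not ramify.
Legendre symbol by Euler's criterion: (202/47) ≡ 202^23 ≡ 1 (mod 47), i.e. (202/47) = 1.
(202/47) = 1, so 47 splits.

splits completely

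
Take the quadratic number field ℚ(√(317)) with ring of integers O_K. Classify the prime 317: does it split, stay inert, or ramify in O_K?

ramifies in O_K

Since 317 ≡ 1 mod 4, the ring of integers is ℤ[(1+√317)/2] with discriminant 317.
Ramification test: 317 | 317. The prime 317 ramifies in K.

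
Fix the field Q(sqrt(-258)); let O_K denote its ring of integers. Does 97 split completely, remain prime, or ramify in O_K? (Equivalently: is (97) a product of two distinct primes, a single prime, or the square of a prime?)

d = -258 ≡ 2 (mod 4), so O_K = ℤ[√-258] and disc(K) = 4d = -1032.
97 ∤ -1032, so 97 is unramified.
Euler's criterion: (-258)^48 mod 97 = 1. Thus (-258|97) = 1.
Legendre symbol 1 ⇒ 97 is split.

split — (97) = 𝔭₁𝔭₂ with 𝔭₁ ≠ 𝔭₂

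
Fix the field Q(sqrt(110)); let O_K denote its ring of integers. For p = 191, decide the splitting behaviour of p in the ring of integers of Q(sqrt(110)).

Since 110 ≢ 1 mod 4, the ring of integers is ℤ[√110] with discriminant 4·110 = 440.
Since gcd(191, 440) = 1 the prime 191 does not ramify.
(110/191) = 110^95 mod 191 = 190, giving Legendre symbol -1.
(110/191) = -1, so 191 is inert.

inert — (191) stays prime in O_K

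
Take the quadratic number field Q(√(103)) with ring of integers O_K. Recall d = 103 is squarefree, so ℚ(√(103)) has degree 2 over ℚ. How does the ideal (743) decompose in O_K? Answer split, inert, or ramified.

d = 103 ≡ 3 (mod 4), so O_K = ℤ[√103] and disc(K) = 4d = 412.
disc(K) = 412 is not divisible by 743; 743 is unramified.
Compute (103/743) via Euler: 103^((743-1)/2) mod 743 = 1, so (103/743) = 1.
(103/743) = 1, so 743 splits.

split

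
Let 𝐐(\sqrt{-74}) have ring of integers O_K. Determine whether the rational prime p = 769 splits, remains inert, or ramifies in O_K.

-74 mod 4 = 2, hence disc K = 4·(-74) = -296 and O_K = ℤ[√-74].
disc(K) = -296 is not divisible by 769; 769 is unramified.
Euler's criterion: (-74)^384 mod 769 = 768. Thus (-74|769) = -1.
(-74/769) = -1, so 769 is inert.

769 remains inert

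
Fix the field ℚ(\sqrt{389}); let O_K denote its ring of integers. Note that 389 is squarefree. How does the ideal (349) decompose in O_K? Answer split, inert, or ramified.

Since 389 ≡ 1 mod 4, the ring of integers is ℤ[(1+√389)/2] with discriminant 389.
349 ∤ 389, so 349 is unramified.
(389/349) = 40^174 mod 349 = 348, giving Legendre symbol -1.
Legendre symbol -1 ⇒ 349 is inert.

inert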